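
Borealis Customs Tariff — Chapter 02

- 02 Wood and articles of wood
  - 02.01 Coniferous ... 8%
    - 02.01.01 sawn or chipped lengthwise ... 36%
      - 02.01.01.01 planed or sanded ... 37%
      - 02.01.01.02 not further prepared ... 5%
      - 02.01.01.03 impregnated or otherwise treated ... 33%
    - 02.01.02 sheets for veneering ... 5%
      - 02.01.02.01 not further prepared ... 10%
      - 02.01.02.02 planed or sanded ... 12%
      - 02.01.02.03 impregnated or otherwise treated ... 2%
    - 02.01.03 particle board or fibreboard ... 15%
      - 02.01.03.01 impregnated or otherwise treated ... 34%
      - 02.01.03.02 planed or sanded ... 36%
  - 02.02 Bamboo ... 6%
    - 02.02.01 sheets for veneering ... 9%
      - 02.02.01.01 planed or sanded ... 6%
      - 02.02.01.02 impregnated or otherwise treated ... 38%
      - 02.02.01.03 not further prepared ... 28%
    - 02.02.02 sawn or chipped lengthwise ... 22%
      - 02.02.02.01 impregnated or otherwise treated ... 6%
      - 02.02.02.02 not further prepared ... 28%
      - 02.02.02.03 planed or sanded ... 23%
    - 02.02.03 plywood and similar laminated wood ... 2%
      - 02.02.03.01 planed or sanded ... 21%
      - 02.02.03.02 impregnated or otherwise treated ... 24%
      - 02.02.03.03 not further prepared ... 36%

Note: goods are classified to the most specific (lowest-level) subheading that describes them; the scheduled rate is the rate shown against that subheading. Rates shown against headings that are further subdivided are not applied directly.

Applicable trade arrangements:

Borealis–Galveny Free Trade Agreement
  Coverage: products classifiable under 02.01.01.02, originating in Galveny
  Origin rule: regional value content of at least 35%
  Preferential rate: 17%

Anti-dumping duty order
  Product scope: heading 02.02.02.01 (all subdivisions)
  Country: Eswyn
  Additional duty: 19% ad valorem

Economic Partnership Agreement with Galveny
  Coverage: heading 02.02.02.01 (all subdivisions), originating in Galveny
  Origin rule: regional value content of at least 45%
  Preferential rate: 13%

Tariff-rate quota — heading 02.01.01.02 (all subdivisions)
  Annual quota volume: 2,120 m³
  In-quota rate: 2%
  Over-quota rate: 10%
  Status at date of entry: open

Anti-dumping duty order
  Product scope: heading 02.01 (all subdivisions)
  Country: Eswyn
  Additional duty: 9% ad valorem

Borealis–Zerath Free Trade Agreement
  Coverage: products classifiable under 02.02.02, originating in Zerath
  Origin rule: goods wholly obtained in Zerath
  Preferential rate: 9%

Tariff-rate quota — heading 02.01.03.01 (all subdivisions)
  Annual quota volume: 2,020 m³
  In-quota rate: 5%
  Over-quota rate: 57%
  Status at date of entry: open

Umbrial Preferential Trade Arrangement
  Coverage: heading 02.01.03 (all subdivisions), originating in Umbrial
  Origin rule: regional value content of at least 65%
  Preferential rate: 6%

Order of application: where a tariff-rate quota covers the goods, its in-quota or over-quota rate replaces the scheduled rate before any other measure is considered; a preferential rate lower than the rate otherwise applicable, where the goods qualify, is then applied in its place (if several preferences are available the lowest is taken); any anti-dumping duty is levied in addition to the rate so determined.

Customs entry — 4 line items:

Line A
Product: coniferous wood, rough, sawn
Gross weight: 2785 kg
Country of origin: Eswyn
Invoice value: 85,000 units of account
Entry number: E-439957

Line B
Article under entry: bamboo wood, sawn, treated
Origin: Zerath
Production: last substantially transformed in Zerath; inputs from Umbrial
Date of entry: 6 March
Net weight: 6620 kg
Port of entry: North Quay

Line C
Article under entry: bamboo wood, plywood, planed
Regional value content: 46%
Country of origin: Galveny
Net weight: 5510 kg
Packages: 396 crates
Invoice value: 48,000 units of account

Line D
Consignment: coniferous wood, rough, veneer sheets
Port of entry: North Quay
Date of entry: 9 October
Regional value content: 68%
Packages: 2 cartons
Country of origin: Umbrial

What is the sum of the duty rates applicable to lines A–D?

48%

Line A: coniferous → 02.01; sawn → 02.01.01; rough → 02.01.01.02. Scheduled 5%. quota on 02.01.01.02 open → in-quota 2%; anti-dumping (Eswyn, 02.01): +9%; total 2% + 9% = 11%. → 11%.
Line B: bamboo → 02.02; sawn → 02.02.02; treated → 02.02.02.01. Scheduled 6%. Zerath agreement on 02.02.02: not wholly obtained. → 6%.
Line C: bamboo → 02.02; plywood → 02.02.03; planed → 02.02.03.01. Scheduled 21%. Galveny agreement on 02.01.01.02: 02.02.03.01 not covered; Galveny agreement on 02.02.02.01: 02.02.03.01 not covered. → 21%.
Line D: coniferous → 02.01; veneer sheets → 02.01.02; rough → 02.01.02.01. Scheduled 10%. Umbrial agreement on 02.01.03: 02.01.02.01 not covered. → 10%.
Sum: 11% + 6% + 21% + 10% = 48%.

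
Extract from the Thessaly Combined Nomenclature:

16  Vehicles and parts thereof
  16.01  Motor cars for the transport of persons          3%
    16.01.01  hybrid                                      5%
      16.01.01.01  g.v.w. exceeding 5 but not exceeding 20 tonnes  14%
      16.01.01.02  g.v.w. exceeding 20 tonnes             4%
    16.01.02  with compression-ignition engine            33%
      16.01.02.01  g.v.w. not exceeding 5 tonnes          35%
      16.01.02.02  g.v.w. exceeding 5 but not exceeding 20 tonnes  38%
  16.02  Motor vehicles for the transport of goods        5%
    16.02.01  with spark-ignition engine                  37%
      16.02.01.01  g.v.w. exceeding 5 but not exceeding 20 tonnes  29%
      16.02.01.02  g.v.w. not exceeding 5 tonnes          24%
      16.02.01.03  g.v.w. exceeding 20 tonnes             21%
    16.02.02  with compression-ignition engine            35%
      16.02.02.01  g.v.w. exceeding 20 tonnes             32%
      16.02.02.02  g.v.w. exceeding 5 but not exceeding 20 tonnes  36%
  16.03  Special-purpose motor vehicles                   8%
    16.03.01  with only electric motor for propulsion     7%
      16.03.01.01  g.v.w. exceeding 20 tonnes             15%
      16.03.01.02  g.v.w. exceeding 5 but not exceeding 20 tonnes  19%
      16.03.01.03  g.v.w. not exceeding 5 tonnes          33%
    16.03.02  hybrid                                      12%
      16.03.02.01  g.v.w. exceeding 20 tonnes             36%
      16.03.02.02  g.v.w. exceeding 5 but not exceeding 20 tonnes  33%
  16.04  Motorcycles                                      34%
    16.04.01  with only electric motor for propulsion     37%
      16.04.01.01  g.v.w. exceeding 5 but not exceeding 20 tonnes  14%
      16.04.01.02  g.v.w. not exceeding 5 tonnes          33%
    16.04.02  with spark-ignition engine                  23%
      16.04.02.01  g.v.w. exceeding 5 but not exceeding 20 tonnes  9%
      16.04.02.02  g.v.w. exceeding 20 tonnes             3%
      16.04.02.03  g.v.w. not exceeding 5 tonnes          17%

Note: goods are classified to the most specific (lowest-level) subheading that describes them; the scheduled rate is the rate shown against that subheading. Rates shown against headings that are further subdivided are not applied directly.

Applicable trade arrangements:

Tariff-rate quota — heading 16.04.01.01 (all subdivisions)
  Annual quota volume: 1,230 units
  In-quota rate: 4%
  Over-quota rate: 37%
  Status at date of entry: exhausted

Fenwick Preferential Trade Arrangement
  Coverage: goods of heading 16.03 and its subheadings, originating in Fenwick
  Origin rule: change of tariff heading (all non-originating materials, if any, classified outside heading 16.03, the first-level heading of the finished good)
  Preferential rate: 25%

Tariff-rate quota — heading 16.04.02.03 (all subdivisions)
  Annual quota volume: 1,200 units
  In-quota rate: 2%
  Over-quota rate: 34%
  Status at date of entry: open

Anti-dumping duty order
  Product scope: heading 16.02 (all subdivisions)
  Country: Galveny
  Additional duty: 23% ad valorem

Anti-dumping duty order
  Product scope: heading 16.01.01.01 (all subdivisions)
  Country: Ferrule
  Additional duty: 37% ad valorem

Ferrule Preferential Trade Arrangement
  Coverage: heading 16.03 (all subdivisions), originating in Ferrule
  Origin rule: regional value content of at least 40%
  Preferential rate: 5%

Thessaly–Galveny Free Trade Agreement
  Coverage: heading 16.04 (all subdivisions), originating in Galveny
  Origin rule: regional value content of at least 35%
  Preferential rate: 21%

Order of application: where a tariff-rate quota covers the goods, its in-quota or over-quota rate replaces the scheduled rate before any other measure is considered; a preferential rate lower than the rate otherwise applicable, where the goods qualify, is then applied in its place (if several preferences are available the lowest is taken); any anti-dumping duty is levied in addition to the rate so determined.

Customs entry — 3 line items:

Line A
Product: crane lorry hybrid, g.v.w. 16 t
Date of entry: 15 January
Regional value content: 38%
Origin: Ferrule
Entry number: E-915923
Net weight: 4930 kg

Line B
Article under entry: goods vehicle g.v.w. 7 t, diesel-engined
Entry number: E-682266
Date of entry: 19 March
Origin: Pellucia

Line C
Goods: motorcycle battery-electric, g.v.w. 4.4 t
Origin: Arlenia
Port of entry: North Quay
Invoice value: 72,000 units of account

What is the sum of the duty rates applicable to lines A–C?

Line A: crane lorry → 16.03; hybrid → 16.03.02; g.v.w. 16 t → 16.03.02.02. Scheduled 33%. Ferrule agreement on 16.03: RVC < 40%. → 33%.
Line B: goods vehicle → 16.02; diesel-engined → 16.02.02; g.v.w. 7 t → 16.02.02.02. Scheduled 36%. No special measure applies. → 36%.
Line C: motorcycle → 16.04; battery-electric → 16.04.01; g.v.w. 4.4 t → 16.04.01.02. Scheduled 33%. No special measure applies. → 33%.
Sum: 33% + 36% + 33% = 102%.

102%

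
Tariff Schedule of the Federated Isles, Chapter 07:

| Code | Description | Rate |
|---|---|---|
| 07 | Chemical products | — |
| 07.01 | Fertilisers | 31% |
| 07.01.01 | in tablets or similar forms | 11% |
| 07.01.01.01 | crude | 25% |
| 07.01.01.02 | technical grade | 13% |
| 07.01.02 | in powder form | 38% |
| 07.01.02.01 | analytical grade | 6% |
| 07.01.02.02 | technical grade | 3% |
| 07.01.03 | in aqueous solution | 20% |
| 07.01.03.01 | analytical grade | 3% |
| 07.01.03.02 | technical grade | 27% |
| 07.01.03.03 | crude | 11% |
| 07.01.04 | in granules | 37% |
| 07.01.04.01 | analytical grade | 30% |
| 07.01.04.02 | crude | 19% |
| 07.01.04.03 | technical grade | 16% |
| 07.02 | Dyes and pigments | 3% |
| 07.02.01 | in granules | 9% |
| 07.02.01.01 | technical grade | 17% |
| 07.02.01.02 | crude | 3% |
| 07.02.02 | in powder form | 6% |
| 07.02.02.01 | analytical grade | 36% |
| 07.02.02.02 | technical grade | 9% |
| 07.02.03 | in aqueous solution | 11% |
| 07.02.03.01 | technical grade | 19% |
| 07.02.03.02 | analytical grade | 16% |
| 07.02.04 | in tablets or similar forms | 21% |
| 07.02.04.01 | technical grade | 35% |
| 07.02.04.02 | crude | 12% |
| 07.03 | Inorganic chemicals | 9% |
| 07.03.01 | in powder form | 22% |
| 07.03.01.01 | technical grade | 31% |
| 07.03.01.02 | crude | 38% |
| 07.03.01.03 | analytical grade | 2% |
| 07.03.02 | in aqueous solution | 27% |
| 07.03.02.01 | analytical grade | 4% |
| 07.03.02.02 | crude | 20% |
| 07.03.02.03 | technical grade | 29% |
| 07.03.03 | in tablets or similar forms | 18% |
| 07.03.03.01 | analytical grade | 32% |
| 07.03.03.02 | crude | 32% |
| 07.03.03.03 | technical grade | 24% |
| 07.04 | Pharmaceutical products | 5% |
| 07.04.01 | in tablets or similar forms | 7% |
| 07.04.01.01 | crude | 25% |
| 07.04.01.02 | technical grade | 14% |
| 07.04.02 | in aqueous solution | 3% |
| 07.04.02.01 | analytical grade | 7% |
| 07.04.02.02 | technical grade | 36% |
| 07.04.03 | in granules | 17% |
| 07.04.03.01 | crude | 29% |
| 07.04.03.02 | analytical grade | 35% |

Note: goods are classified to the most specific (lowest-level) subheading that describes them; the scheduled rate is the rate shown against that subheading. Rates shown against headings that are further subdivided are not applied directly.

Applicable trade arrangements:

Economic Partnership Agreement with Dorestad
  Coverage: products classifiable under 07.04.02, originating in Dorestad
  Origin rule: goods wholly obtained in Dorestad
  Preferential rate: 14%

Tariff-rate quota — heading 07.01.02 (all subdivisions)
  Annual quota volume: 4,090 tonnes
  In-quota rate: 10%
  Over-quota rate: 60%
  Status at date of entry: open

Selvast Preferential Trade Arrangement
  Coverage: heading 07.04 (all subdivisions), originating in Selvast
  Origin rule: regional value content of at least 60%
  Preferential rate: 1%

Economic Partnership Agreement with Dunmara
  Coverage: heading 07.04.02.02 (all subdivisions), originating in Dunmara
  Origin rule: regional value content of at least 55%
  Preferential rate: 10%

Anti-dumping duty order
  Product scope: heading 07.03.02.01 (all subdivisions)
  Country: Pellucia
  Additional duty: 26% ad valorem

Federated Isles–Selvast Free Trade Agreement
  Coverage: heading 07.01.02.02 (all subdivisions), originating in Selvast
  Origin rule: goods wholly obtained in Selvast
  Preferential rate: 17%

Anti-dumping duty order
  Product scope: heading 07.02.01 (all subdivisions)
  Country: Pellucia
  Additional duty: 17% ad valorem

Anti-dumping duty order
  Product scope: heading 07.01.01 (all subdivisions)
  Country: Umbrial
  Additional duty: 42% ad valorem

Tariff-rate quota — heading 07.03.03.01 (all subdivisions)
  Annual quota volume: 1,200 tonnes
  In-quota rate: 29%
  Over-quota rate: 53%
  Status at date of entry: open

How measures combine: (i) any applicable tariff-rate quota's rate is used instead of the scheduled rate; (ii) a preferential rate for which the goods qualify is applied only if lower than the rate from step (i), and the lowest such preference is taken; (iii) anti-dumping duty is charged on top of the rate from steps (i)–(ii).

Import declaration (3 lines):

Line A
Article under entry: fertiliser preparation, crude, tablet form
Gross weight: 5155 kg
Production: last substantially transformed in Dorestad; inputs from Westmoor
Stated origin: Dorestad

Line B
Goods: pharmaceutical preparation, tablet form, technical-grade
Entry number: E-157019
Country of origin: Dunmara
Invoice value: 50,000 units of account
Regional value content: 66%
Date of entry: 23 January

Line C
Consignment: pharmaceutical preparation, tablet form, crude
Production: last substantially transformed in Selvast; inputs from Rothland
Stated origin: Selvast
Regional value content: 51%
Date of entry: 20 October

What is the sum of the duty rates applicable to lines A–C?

64%

Line A: fertiliser → 07.01; tablet form → 07.01.01; crude → 07.01.01.01. Scheduled 25%. Dorestad agreement on 07.04.02: 07.01.01.01 not covered. → 25%.
Line B: pharmaceutical → 07.04; tablet form → 07.04.01; technical-grade → 07.04.01.02. Scheduled 14%. Dunmara agreement on 07.04.02.02: 07.04.01.02 not covered. → 14%.
Line C: pharmaceutical → 07.04; tablet form → 07.04.01; crude → 07.04.01.01. Scheduled 25%. Selvast agreement on 07.04: RVC < 60%; Selvast agreement on 07.01.02.02: 07.04.01.01 not covered. → 25%.
Sum: 25% + 14% + 25% = 64%.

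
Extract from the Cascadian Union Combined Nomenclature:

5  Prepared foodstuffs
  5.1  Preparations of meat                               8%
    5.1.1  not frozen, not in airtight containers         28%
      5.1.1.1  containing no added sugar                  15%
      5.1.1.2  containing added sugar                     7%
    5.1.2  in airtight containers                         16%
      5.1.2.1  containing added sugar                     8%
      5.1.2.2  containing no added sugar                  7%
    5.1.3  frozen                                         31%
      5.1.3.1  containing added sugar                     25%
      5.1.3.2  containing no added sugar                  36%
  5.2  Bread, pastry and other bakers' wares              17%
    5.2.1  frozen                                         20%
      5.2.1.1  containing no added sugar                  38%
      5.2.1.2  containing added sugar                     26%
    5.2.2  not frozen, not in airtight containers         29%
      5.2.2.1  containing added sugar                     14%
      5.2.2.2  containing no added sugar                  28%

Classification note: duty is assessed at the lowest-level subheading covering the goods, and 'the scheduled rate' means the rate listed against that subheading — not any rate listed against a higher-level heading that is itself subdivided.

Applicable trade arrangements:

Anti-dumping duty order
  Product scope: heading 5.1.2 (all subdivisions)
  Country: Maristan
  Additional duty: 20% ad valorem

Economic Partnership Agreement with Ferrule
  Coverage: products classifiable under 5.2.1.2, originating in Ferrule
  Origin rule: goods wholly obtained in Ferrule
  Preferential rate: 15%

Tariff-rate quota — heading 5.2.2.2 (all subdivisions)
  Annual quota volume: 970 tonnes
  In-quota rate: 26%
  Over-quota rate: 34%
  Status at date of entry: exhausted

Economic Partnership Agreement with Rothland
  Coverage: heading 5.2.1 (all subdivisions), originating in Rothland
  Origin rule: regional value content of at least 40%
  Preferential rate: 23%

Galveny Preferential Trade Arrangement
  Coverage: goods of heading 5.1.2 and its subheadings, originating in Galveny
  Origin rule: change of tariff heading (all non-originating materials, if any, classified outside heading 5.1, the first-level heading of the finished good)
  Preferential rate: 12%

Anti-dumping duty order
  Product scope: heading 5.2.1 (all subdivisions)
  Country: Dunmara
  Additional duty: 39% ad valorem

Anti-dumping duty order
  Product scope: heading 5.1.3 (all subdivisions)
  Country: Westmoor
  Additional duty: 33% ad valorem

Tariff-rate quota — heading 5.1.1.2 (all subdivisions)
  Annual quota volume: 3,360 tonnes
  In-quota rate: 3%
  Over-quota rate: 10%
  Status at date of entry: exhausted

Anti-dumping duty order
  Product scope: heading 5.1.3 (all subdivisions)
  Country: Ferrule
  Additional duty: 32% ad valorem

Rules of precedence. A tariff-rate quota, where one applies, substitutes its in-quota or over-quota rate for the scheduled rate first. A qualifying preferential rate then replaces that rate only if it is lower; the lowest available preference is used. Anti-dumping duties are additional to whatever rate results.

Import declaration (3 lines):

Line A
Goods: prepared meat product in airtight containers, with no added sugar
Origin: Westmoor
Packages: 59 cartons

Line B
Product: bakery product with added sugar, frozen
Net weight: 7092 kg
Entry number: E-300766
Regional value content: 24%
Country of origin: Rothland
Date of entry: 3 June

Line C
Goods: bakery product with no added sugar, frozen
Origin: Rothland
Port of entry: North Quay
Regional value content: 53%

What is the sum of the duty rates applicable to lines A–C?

Line A: prepared meat product → 5.1; in airtight containers → 5.1.2; with no added sugar → 5.1.2.2. Scheduled 7%. No special measure applies. → 7%.
Line B: bakery product → 5.2; frozen → 5.2.1; with added sugar → 5.2.1.2. Scheduled 26%. Rothland agreement on 5.2.1: RVC < 40%. → 26%.
Line C: bakery product → 5.2; frozen → 5.2.1; with no added sugar → 5.2.1.1. Scheduled 38%. Rothland agreement on 5.2.1: RVC ≥ 40% → 23% available; preferential 23%. → 23%.
Sum: 7% + 26% + 23% = 56%.

56%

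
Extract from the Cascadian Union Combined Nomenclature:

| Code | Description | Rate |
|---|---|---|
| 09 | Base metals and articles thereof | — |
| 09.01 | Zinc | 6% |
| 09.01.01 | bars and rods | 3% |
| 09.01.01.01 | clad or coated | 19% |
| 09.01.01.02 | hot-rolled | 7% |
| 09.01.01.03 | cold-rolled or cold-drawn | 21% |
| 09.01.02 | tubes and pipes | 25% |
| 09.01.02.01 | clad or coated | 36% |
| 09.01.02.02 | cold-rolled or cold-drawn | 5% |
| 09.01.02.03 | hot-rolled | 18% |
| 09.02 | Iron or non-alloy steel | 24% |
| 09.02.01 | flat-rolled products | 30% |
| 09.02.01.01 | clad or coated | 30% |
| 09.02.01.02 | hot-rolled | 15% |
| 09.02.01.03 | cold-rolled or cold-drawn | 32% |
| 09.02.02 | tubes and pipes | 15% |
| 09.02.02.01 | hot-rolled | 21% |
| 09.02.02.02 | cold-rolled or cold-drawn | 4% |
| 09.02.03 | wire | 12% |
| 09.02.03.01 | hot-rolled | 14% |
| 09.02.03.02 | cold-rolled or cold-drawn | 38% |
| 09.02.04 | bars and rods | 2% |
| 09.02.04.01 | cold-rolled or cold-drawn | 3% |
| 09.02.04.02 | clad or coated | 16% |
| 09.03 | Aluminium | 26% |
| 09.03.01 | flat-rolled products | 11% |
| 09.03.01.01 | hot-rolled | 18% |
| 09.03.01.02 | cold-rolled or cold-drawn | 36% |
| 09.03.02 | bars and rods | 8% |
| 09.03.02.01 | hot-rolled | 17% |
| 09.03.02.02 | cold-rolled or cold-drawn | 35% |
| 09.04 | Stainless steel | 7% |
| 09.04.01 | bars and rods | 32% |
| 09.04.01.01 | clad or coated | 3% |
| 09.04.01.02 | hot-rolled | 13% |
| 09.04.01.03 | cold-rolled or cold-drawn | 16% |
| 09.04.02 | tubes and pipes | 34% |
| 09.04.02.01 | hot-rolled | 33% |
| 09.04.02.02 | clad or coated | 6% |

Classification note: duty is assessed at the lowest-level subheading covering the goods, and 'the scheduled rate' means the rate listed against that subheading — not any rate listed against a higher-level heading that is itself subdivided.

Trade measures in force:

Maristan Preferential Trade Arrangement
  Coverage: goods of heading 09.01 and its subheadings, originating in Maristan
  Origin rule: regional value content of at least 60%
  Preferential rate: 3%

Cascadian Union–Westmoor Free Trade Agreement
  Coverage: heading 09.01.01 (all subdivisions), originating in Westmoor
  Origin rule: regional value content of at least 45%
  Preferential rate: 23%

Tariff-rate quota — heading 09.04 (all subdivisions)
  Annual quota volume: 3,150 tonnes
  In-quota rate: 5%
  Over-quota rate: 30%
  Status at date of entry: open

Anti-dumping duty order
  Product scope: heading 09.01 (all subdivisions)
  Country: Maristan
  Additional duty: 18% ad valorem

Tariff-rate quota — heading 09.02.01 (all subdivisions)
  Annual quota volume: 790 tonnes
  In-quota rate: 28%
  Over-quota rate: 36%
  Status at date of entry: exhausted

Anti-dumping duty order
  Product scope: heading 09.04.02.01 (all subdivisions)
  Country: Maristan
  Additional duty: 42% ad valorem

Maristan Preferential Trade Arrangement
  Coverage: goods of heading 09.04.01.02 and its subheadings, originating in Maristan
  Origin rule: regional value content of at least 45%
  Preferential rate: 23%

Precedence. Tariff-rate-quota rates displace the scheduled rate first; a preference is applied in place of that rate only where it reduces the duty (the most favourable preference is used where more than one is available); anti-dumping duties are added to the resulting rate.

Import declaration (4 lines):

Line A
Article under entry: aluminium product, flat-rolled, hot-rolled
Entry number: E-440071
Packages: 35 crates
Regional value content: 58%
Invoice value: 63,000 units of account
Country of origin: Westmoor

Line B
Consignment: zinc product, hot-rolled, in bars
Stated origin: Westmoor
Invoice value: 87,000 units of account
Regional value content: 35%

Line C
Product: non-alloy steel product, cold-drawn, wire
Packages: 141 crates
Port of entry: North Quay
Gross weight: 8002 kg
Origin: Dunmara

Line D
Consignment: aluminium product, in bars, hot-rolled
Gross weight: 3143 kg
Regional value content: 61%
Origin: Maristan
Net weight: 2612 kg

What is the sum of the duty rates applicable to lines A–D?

80%

Line A: aluminium → 09.03; flat-rolled → 09.03.01; hot-rolled → 09.03.01.01. Scheduled 18%. Westmoor agreement on 09.01.01: 09.03.01.01 not covered. → 18%.
Line B: zinc → 09.01; in bars → 09.01.01; hot-rolled → 09.01.01.02. Scheduled 7%. Westmoor agreement on 09.01.01: RVC < 45%. → 7%.
Line C: non-alloy steel → 09.02; wire → 09.02.03; cold-drawn → 09.02.03.02. Scheduled 38%. No special measure applies. → 38%.
Line D: aluminium → 09.03; in bars → 09.03.02; hot-rolled → 09.03.02.01. Scheduled 17%. Maristan agreement on 09.01: 09.03.02.01 not covered; Maristan agreement on 09.04.01.02: 09.03.02.01 not covered. → 17%.
Sum: 18% + 7% + 38% + 17% = 80%.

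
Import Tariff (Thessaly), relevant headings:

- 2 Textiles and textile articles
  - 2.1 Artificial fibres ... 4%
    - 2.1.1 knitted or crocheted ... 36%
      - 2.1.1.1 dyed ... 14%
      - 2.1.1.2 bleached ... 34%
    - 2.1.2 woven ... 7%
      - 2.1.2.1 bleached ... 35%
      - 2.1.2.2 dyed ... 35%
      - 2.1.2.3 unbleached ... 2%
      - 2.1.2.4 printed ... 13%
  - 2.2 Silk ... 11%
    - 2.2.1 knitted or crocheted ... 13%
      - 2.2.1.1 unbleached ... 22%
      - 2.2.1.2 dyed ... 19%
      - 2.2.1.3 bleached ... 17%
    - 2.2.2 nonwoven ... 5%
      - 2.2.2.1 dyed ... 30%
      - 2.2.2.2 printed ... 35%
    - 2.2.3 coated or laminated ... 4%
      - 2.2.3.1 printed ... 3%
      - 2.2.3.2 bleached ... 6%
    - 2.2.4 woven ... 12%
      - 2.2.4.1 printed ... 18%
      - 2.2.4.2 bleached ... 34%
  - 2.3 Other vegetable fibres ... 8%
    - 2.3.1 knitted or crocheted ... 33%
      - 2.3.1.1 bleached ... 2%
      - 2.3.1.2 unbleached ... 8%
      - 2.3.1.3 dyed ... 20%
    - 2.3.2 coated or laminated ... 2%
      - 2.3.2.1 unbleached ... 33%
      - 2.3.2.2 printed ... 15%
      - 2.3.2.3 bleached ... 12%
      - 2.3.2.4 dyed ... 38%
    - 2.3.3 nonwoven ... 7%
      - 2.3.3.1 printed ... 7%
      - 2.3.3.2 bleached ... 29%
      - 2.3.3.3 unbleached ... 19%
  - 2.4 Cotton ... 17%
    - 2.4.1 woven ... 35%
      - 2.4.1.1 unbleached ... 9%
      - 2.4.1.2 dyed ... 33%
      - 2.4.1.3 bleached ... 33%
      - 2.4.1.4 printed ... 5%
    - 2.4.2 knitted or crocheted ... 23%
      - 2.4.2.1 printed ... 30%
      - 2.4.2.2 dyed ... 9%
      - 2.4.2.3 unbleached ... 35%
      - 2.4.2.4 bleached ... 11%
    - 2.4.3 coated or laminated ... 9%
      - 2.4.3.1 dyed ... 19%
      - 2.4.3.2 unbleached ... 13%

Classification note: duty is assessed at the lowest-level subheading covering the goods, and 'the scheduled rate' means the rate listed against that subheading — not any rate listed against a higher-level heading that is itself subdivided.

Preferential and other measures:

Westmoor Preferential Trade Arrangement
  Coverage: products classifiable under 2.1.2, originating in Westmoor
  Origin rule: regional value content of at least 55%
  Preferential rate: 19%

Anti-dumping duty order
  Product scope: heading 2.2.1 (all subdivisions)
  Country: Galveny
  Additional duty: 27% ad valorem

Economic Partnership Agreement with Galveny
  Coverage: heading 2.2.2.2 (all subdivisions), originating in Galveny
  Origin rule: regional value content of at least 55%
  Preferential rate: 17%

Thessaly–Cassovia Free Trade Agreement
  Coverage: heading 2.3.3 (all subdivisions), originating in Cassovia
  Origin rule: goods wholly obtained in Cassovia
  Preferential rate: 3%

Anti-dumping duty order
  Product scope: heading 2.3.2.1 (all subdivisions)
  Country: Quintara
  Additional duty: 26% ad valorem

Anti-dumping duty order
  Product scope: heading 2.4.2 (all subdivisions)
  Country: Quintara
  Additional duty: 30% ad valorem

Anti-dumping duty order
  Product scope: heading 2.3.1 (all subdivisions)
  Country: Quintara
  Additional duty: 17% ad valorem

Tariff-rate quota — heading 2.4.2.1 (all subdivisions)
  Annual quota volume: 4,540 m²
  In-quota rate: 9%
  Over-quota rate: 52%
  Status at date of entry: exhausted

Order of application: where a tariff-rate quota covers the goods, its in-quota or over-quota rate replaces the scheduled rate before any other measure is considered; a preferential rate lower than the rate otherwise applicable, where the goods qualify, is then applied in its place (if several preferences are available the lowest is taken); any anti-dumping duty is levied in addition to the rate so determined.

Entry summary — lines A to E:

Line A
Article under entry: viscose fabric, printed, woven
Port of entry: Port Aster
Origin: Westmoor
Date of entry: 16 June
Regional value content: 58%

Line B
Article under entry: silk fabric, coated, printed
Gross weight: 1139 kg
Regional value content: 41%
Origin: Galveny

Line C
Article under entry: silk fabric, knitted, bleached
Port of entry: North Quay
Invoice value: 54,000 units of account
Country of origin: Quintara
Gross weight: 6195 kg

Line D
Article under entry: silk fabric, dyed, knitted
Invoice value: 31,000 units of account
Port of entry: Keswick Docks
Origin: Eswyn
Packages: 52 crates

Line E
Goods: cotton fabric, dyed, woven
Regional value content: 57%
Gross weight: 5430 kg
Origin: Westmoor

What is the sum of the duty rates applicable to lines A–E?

Line A: viscose → 2.1; woven → 2.1.2; printed → 2.1.2.4. Scheduled 13%. Westmoor agreement on 2.1.2: RVC ≥ 55% → 19% available; preference 19% not lower than 13% → no reduction. → 13%.
Line B: silk → 2.2; coated → 2.2.3; printed → 2.2.3.1. Scheduled 3%. Galveny agreement on 2.2.2.2: 2.2.3.1 not covered. → 3%.
Line C: silk → 2.2; knitted → 2.2.1; bleached → 2.2.1.3. Scheduled 17%. No special measure applies. → 17%.
Line D: silk → 2.2; knitted → 2.2.1; dyed → 2.2.1.2. Scheduled 19%. No special measure applies. → 19%.
Line E: cotton → 2.4; woven → 2.4.1; dyed → 2.4.1.2. Scheduled 33%. Westmoor agreement on 2.1.2: 2.4.1.2 not covered. → 33%.
Sum: 13% + 3% + 17% + 19% + 33% = 85%.

85%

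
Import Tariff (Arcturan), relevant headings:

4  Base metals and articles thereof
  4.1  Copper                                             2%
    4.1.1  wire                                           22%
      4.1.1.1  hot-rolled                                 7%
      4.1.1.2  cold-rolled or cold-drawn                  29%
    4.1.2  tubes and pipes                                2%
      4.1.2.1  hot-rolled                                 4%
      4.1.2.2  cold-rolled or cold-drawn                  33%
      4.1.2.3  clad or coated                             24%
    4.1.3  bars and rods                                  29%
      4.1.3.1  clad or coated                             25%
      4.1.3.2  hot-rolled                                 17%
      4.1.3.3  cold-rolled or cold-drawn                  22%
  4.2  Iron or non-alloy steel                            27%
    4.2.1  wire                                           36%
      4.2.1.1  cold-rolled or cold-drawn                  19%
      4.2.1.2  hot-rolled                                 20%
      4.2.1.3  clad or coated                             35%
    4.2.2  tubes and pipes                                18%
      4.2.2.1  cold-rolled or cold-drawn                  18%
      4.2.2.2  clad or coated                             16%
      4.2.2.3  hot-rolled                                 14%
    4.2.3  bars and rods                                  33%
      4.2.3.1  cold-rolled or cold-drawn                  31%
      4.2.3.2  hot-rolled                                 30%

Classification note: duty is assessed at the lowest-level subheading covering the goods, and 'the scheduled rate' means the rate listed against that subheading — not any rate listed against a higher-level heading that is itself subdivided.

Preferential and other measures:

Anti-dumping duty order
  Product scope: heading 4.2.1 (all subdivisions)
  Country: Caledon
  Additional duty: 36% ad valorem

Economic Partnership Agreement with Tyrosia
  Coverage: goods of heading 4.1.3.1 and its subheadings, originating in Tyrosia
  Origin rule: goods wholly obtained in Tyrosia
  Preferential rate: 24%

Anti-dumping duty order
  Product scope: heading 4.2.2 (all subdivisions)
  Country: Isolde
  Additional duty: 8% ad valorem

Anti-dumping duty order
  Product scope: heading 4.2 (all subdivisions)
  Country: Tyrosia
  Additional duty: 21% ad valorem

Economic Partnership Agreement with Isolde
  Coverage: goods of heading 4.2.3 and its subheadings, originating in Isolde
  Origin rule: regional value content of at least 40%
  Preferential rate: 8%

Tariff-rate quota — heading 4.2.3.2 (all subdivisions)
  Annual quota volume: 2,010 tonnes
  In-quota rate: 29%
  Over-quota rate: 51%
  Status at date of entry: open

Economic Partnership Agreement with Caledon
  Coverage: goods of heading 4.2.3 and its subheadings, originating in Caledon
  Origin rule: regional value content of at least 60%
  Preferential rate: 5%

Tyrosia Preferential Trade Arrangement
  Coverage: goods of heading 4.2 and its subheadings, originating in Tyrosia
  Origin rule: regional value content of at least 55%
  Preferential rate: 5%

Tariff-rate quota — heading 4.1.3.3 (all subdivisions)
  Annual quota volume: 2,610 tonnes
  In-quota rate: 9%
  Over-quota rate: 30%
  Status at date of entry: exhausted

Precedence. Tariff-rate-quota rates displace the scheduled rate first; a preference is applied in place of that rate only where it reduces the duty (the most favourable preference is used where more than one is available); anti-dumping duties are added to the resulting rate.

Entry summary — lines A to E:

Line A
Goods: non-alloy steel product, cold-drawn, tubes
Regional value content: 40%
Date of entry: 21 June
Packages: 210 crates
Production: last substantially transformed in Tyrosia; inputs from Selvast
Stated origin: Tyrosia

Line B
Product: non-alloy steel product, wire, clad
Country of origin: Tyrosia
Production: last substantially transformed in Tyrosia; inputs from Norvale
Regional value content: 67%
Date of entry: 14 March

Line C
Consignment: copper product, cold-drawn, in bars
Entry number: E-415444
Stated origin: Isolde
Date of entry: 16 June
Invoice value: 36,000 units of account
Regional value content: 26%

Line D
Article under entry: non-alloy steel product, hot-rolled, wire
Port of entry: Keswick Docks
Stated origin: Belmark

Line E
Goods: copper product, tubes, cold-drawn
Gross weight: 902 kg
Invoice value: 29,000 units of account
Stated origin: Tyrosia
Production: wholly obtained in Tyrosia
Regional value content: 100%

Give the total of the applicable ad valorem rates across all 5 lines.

148%

Line A: non-alloy steel → 4.2; tubes → 4.2.2; cold-drawn → 4.2.2.1. Scheduled 18%. Tyrosia agreement on 4.1.3.1: 4.2.2.1 not covered; Tyrosia agreement on 4.2: RVC < 55%; anti-dumping (Tyrosia, 4.2): +21%; total 18% + 21% = 39%. → 39%.
Line B: non-alloy steel → 4.2; wire → 4.2.1; clad → 4.2.1.3. Scheduled 35%. Tyrosia agreement on 4.1.3.1: 4.2.1.3 not covered; Tyrosia agreement on 4.2: RVC ≥ 55% → 5% available; preferential 5%; anti-dumping (Tyrosia, 4.2): +21%; total 5% + 21% = 26%. → 26%.
Line C: copper → 4.1; in bars → 4.1.3; cold-drawn → 4.1.3.3. Scheduled 22%. quota on 4.1.3.3 exhausted → over-quota 30%; Isolde agreement on 4.2.3: 4.1.3.3 not covered. → 30%.
Line D: non-alloy steel → 4.2; wire → 4.2.1; hot-rolled → 4.2.1.2. Scheduled 20%. No special measure applies. → 20%.
Line E: copper → 4.1; tubes → 4.1.2; cold-drawn → 4.1.2.2. Scheduled 33%. Tyrosia agreement on 4.1.3.1: 4.1.2.2 not covered; Tyrosia agreement on 4.2: 4.1.2.2 not covered. → 33%.
Sum: 39% + 26% + 30% + 20% + 33% = 148%.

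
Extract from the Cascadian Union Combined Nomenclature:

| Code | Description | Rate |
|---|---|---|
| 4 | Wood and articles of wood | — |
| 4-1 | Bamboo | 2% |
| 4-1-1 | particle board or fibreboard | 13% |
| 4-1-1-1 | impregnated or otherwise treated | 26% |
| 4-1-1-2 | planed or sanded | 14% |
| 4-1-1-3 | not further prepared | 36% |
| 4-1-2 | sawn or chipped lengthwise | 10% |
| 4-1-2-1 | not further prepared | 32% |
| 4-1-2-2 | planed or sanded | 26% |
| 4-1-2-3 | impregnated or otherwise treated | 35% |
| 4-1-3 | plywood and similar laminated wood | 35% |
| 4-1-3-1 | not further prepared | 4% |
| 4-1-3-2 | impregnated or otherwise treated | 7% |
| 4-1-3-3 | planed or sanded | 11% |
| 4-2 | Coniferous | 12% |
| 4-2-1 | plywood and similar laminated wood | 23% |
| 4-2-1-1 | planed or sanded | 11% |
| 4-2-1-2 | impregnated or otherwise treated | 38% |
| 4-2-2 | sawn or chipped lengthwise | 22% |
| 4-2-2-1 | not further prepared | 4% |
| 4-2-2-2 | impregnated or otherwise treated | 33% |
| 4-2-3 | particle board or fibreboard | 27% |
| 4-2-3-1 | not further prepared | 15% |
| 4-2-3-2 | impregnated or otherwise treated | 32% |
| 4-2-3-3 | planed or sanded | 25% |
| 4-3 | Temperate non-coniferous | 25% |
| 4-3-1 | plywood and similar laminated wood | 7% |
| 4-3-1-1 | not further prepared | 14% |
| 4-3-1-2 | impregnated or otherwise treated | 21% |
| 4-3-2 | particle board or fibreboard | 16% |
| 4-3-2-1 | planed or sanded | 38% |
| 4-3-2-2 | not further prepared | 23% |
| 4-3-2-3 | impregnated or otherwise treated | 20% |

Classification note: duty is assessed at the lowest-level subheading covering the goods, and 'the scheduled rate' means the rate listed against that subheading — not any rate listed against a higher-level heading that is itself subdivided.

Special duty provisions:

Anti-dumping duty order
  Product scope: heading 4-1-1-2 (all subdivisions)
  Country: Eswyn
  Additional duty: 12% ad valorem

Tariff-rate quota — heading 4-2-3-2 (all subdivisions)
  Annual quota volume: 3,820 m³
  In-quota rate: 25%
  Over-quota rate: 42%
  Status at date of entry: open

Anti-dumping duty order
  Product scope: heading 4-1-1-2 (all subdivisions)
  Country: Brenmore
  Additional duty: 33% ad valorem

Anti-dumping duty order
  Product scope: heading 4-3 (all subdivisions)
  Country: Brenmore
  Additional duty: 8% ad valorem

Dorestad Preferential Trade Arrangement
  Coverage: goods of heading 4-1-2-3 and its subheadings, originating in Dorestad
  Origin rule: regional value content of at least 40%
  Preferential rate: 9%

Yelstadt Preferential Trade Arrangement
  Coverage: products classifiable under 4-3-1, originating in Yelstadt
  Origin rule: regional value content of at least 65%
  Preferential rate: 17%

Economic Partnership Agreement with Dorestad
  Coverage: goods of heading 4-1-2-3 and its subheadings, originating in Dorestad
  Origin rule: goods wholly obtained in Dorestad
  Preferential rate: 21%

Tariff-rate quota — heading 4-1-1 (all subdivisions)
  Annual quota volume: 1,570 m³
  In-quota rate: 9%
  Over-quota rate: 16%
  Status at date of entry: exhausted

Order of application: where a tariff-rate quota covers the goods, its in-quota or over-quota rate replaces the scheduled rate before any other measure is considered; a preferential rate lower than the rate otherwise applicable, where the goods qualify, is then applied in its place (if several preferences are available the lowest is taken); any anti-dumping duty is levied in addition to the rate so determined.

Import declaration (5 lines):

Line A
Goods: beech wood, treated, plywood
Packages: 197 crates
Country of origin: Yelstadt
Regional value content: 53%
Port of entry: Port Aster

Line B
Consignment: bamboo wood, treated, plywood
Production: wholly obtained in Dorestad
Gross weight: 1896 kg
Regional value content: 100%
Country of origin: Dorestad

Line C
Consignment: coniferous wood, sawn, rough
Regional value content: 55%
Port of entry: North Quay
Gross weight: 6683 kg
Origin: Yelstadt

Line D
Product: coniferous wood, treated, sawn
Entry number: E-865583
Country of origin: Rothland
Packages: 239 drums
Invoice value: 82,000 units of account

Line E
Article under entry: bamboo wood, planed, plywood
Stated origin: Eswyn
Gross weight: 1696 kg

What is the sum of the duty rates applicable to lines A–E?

76%

Line A: beech → 4-3; plywood → 4-3-1; treated → 4-3-1-2. Scheduled 21%. Yelstadt agreement on 4-3-1: RVC < 65%. → 21%.
Line B: bamboo → 4-1; plywood → 4-1-3; treated → 4-1-3-2. Scheduled 7%. Dorestad agreement on 4-1-2-3: 4-1-3-2 not covered; Dorestad agreement on 4-1-2-3: 4-1-3-2 not covered. → 7%.
Line C: coniferous → 4-2; sawn → 4-2-2; rough → 4-2-2-1. Scheduled 4%. Yelstadt agreement on 4-3-1: 4-2-2-1 not covered. → 4%.
Line D: coniferous → 4-2; sawn → 4-2-2; treated → 4-2-2-2. Scheduled 33%. No special measure applies. → 33%.
Line E: bamboo → 4-1; plywood → 4-1-3; planed → 4-1-3-3. Scheduled 11%. No special measure applies. → 11%.
Sum: 21% + 7% + 4% + 33% + 11% = 76%.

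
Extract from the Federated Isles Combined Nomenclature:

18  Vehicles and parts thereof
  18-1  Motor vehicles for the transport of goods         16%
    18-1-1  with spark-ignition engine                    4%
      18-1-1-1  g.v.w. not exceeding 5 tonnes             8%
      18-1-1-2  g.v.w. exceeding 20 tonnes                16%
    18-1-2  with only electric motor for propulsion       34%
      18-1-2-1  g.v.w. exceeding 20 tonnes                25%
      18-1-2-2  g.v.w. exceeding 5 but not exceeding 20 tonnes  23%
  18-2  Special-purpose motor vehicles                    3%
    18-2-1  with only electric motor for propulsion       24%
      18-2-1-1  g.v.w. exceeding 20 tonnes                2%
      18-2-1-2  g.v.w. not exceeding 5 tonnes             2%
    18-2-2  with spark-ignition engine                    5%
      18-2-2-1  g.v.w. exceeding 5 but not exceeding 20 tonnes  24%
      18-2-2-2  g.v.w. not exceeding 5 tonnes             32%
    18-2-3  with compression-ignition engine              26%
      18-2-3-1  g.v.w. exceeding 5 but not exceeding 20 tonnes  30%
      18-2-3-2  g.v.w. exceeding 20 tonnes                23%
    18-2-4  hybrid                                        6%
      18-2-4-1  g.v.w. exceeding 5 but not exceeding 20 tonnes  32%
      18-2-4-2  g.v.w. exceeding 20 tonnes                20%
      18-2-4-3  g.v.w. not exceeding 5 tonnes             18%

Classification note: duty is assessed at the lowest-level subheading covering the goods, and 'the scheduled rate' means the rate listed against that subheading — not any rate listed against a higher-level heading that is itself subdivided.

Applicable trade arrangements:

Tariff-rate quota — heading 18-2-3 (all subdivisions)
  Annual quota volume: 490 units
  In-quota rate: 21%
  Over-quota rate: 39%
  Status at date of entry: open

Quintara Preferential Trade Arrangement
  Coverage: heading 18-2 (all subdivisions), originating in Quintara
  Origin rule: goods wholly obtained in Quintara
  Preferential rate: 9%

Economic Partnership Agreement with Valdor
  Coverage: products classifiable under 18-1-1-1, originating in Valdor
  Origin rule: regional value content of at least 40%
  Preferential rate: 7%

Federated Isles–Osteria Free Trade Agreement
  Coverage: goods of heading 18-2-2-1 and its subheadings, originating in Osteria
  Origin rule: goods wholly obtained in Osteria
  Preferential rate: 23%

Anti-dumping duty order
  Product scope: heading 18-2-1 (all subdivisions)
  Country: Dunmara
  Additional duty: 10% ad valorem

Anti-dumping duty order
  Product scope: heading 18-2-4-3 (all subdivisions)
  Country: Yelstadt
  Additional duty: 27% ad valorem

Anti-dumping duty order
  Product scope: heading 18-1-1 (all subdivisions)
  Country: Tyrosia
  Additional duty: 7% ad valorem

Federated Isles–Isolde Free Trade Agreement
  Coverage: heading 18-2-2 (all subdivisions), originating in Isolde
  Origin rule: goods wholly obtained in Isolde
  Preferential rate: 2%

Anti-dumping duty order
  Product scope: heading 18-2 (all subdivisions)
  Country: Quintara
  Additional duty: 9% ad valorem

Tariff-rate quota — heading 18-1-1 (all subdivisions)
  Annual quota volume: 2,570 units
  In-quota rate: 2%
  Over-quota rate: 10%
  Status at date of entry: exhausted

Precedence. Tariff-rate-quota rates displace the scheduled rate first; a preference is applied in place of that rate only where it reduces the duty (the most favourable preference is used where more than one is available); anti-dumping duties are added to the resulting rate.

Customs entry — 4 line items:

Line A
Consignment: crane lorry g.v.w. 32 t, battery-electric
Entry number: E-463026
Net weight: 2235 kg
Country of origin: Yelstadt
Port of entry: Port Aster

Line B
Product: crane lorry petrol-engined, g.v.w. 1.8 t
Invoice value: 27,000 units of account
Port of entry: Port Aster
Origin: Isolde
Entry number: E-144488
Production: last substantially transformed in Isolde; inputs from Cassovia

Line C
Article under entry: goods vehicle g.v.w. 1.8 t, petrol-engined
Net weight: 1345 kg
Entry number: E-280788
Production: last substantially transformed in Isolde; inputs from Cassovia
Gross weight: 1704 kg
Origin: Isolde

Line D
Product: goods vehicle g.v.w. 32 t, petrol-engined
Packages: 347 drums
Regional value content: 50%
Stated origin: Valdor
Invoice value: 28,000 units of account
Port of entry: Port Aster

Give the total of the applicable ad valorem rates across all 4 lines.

54%

Line A: crane lorry → 18-2; battery-electric → 18-2-1; g.v.w. 32 t → 18-2-1-1. Scheduled 2%. No special measure applies. → 2%.
Line B: crane lorry → 18-2; petrol-engined → 18-2-2; g.v.w. 1.8 t → 18-2-2-2. Scheduled 32%. Isolde agreement on 18-2-2: not wholly obtained. → 32%.
Line C: goods vehicle → 18-1; petrol-engined → 18-1-1; g.v.w. 1.8 t → 18-1-1-1. Scheduled 8%. quota on 18-1-1 exhausted → over-quota 10%; Isolde agreement on 18-2-2: 18-1-1-1 not covered. → 10%.
Line D: goods vehicle → 18-1; petrol-engined → 18-1-1; g.v.w. 32 t → 18-1-1-2. Scheduled 16%. quota on 18-1-1 exhausted → over-quota 10%; Valdor agreement on 18-1-1-1: 18-1-1-2 not covered. → 10%.
Sum: 2% + 32% + 10% + 10% = 54%.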